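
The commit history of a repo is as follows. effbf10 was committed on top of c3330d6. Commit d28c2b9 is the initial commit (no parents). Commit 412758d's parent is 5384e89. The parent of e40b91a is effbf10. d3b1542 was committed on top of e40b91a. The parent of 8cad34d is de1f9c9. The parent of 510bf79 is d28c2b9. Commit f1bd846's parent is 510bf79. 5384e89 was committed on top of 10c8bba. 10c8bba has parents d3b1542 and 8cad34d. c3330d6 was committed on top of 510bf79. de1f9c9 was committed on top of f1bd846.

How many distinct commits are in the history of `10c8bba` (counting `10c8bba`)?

Walking parent pointers from 10c8bba: reachable set = {10c8bba, 510bf79, 8cad34d, c3330d6, d28c2b9, d3b1542, de1f9c9, e40b91a, effbf10, f1bd846}.
That is 10 commits.

10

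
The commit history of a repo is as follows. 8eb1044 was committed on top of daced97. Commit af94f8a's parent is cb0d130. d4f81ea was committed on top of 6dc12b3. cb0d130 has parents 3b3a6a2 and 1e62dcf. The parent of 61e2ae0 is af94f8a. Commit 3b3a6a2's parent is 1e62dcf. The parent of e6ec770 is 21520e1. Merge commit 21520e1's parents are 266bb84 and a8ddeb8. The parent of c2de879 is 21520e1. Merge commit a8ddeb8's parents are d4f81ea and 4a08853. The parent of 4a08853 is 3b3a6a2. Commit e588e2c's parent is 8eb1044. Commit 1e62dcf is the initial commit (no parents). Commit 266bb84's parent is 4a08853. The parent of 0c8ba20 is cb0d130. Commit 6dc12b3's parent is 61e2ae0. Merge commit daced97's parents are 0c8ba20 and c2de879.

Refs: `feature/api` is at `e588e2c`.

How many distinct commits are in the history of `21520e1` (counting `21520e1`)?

Walking parent pointers from 21520e1: reachable set = {1e62dcf, 21520e1, 266bb84, 3b3a6a2, 4a08853, 61e2ae0, 6dc12b3, a8ddeb8, af94f8a, cb0d130, d4f81ea}.
That is 11 commits.

11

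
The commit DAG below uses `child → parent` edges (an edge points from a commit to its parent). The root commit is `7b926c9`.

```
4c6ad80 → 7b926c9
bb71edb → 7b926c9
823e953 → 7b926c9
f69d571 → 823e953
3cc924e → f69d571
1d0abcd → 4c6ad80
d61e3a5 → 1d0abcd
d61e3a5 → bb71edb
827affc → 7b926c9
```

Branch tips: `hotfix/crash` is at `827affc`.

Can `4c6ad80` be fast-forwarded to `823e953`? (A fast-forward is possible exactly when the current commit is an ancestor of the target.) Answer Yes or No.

A fast-forward from 4c6ad80 to 823e953 is possible iff 4c6ad80 is an ancestor of 823e953.
Ancestors of 823e953: {7b926c9, 823e953}.
4c6ad80 is not among them, so fast-forward is not possible.

No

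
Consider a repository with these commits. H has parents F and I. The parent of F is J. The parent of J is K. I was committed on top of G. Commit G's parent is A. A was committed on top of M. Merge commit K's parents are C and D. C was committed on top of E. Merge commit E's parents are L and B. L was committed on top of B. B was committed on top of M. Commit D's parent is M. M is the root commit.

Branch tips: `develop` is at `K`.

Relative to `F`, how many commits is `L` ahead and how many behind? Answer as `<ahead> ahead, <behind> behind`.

Reachable from L: {B, L, M}.
Reachable from F: {B, C, D, E, F, J, K, L, M}.
Only in L's history (ahead): {} — 0.
Only in F's history (behind): {C, D, E, F, J, K} — 6.

0 ahead, 6 behind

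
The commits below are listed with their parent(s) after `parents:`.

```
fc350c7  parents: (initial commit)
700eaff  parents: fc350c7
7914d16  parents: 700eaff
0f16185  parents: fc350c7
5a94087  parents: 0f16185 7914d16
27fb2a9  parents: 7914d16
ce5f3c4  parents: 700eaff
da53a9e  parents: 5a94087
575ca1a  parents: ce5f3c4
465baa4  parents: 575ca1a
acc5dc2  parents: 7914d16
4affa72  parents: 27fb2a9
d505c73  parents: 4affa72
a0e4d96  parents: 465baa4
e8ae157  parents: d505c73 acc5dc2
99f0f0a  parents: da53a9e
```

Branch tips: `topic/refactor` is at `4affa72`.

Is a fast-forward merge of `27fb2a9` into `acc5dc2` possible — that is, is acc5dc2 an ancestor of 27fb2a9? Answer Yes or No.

No

A fast-forward from acc5dc2 to 27fb2a9 is possible iff acc5dc2 is an ancestor of 27fb2a9.
Ancestors of 27fb2a9: {27fb2a9, 700eaff, 7914d16, fc350c7}.
acc5dc2 is not among them, so fast-forward is not possible.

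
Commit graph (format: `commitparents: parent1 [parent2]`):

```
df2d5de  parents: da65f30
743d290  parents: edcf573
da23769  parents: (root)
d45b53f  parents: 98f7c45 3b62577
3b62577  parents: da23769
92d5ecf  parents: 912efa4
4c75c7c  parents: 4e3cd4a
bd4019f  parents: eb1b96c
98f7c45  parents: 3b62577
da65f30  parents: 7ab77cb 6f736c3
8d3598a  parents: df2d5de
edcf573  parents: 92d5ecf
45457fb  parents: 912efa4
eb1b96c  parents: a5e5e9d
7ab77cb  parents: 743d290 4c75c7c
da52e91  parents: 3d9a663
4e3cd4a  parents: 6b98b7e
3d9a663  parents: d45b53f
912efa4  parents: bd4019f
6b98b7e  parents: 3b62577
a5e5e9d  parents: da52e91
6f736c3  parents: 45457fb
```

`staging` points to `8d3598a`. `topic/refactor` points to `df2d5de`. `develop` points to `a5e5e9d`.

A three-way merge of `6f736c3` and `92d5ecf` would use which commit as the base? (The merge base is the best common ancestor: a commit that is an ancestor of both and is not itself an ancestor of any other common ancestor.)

912efa4

Ancestors of 6f736c3: {3b62577, 3d9a663, 45457fb, 6f736c3, 912efa4, 98f7c45, a5e5e9d, bd4019f, d45b53f, da23769, da52e91, eb1b96c}.
Ancestors of 92d5ecf: {3b62577, 3d9a663, 912efa4, 92d5ecf, 98f7c45, a5e5e9d, bd4019f, d45b53f, da23769, da52e91, eb1b96c}.
Common ancestors: {3b62577, 3d9a663, 912efa4, 98f7c45, a5e5e9d, bd4019f, d45b53f, da23769, da52e91, eb1b96c}.
Among these, 912efa4 is not an ancestor of any other common ancestor — it is the merge base.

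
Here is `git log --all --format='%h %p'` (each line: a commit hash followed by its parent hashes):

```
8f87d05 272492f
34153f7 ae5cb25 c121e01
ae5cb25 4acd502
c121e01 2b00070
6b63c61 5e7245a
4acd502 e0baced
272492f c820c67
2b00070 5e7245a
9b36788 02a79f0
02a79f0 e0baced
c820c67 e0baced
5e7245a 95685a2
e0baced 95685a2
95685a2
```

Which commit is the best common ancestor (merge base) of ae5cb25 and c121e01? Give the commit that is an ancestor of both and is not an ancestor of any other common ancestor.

95685a2

Ancestors of ae5cb25: {4acd502, 95685a2, ae5cb25, e0baced}.
Ancestors of c121e01: {2b00070, 5e7245a, 95685a2, c121e01}.
Common ancestors: {95685a2}.
The only common ancestor is 95685a2, so it is the merge base.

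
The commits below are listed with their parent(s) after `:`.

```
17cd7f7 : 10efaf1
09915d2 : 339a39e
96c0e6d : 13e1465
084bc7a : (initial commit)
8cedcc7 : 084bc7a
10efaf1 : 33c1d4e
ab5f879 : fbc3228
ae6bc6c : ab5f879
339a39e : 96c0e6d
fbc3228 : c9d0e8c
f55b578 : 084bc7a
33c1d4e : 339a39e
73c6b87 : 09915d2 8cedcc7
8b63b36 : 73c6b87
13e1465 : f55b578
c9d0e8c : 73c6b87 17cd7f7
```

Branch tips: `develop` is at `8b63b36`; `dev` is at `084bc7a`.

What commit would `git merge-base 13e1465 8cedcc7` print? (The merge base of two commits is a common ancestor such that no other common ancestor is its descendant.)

Ancestors of 13e1465: {084bc7a, 13e1465, f55b578}.
Ancestors of 8cedcc7: {084bc7a, 8cedcc7}.
Common ancestors: {084bc7a}.
The only common ancestor is 084bc7a, so it is the merge base.

084bc7a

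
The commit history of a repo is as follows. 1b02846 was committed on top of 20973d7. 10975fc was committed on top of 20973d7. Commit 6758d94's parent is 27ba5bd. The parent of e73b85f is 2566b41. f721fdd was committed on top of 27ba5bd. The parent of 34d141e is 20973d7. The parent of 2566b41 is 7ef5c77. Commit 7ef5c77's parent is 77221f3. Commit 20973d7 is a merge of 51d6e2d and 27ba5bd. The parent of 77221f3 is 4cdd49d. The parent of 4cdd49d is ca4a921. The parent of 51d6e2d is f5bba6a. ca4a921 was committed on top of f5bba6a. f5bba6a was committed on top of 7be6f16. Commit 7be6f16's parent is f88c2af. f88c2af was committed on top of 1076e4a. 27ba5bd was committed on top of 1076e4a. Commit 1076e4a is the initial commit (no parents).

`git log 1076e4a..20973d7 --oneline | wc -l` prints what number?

Reachable from 20973d7: {1076e4a, 20973d7, 27ba5bd, 51d6e2d, 7be6f16, f5bba6a, f88c2af}.
Reachable from 1076e4a: {1076e4a}.
In 20973d7's history but not 1076e4a's: {20973d7, 27ba5bd, 51d6e2d, 7be6f16, f5bba6a, f88c2af} — 6 commits.

6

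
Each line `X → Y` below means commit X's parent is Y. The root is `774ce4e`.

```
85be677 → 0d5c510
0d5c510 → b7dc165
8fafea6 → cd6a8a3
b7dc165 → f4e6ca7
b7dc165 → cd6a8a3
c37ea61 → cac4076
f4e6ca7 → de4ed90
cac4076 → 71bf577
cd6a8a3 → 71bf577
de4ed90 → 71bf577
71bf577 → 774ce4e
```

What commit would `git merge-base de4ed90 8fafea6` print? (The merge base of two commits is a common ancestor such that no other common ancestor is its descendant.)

71bf577

Ancestors of de4ed90: {71bf577, 774ce4e, de4ed90}.
Ancestors of 8fafea6: {71bf577, 774ce4e, 8fafea6, cd6a8a3}.
Common ancestors: {71bf577, 774ce4e}.
Among these, 71bf577 is not an ancestor of any other common ancestor — it is the merge base.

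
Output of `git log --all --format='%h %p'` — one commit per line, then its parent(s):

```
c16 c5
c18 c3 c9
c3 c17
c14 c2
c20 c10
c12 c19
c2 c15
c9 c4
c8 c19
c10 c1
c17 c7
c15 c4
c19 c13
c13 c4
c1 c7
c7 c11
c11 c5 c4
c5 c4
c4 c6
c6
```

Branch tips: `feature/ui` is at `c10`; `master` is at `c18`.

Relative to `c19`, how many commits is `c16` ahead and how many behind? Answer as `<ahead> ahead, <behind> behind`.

2 ahead, 2 behind

Reachable from c16: {c16, c4, c5, c6}.
Reachable from c19: {c13, c19, c4, c6}.
Only in c16's history (ahead): {c16, c5} — 2.
Only in c19's history (behind): {c13, c19} — 2.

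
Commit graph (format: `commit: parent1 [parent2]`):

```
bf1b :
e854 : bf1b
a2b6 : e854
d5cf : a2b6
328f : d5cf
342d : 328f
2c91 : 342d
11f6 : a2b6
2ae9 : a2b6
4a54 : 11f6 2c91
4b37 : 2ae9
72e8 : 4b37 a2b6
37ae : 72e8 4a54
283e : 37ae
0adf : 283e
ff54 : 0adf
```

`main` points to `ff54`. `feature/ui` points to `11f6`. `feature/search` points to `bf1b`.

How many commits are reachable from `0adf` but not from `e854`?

13

Reachable from 0adf: {0adf, 11f6, 283e, 2ae9, 2c91, 328f, 342d, 37ae, 4a54, 4b37, 72e8, a2b6, bf1b, d5cf, e854}.
Reachable from e854: {bf1b, e854}.
In 0adf's history but not e854's: {0adf, 11f6, 283e, 2ae9, 2c91, 328f, 342d, 37ae, 4a54, 4b37, 72e8, a2b6, d5cf} — 13 commits.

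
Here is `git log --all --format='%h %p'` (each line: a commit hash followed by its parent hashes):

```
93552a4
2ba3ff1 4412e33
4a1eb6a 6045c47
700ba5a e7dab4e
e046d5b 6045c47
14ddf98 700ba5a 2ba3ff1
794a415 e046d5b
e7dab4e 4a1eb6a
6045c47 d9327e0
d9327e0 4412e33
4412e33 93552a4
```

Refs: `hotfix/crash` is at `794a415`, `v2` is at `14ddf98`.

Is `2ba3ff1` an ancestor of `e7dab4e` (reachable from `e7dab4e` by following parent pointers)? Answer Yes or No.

No

Ancestors of e7dab4e: {4412e33, 4a1eb6a, 6045c47, 93552a4, d9327e0, e7dab4e}.
2ba3ff1 is not in that set, so it is not an ancestor of e7dab4e.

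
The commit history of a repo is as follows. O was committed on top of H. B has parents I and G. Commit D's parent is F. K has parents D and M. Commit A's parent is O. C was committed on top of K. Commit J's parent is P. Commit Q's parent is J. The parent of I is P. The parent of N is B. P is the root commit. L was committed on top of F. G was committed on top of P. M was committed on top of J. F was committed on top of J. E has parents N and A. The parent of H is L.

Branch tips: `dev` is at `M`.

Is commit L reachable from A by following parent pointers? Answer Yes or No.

Yes

Ancestors of A (commits reachable by following parents): {A, F, H, J, L, O, P}.
L is in that set, so it is an ancestor of A.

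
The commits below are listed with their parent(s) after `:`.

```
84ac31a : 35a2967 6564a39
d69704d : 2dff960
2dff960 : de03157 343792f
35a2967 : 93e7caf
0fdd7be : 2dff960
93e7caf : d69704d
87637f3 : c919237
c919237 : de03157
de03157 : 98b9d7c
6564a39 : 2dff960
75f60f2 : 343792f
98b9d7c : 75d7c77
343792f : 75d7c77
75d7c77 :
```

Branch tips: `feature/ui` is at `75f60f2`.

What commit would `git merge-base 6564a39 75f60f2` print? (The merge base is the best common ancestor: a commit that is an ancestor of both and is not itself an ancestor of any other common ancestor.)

Ancestors of 6564a39: {2dff960, 343792f, 6564a39, 75d7c77, 98b9d7c, de03157}.
Ancestors of 75f60f2: {343792f, 75d7c77, 75f60f2}.
Common ancestors: {343792f, 75d7c77}.
Among these, 343792f is not an ancestor of any other common ancestor — it is the merge base.

343792f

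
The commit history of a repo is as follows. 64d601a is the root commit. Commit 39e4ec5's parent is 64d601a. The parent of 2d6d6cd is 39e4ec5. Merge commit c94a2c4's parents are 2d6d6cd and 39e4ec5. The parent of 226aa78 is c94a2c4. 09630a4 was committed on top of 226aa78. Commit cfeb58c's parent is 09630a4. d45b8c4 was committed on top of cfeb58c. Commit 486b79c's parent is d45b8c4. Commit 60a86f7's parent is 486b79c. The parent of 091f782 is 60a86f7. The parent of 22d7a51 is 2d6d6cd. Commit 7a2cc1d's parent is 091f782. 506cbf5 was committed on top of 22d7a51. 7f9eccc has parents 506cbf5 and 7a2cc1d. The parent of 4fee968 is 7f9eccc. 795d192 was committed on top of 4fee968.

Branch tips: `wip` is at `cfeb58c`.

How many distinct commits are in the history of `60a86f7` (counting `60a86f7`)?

Walking parent pointers from 60a86f7: reachable set = {09630a4, 226aa78, 2d6d6cd, 39e4ec5, 486b79c, 60a86f7, 64d601a, c94a2c4, cfeb58c, d45b8c4}.
That is 10 commits.

10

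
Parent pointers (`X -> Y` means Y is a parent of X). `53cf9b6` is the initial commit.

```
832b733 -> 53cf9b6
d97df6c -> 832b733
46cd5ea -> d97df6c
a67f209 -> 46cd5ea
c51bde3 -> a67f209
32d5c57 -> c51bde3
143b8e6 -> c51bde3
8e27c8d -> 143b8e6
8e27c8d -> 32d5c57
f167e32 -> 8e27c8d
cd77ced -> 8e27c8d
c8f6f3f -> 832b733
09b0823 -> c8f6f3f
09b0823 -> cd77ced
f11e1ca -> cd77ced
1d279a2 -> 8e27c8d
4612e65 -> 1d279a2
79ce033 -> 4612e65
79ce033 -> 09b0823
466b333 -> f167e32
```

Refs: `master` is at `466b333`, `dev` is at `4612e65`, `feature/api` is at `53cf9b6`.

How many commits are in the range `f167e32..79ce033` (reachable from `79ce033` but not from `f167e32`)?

6

Reachable from 79ce033: {09b0823, 143b8e6, 1d279a2, 32d5c57, 4612e65, 46cd5ea, 53cf9b6, 79ce033, 832b733, 8e27c8d, a67f209, c51bde3, c8f6f3f, cd77ced, d97df6c}.
Reachable from f167e32: {143b8e6, 32d5c57, 46cd5ea, 53cf9b6, 832b733, 8e27c8d, a67f209, c51bde3, d97df6c, f167e32}.
In 79ce033's history but not f167e32's: {09b0823, 1d279a2, 4612e65, 79ce033, c8f6f3f, cd77ced} — 6 commits.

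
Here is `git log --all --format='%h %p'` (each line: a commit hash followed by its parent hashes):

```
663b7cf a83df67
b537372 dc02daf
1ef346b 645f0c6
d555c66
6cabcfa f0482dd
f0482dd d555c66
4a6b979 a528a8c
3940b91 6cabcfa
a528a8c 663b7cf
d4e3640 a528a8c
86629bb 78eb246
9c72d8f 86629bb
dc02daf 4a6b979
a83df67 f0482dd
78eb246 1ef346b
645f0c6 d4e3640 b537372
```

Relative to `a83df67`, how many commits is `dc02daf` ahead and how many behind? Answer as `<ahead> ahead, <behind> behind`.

4 ahead, 0 behind

Reachable from dc02daf: {4a6b979, 663b7cf, a528a8c, a83df67, d555c66, dc02daf, f0482dd}.
Reachable from a83df67: {a83df67, d555c66, f0482dd}.
Only in dc02daf's history (ahead): {4a6b979, 663b7cf, a528a8c, dc02daf} — 4.
Only in a83df67's history (behind): {} — 0.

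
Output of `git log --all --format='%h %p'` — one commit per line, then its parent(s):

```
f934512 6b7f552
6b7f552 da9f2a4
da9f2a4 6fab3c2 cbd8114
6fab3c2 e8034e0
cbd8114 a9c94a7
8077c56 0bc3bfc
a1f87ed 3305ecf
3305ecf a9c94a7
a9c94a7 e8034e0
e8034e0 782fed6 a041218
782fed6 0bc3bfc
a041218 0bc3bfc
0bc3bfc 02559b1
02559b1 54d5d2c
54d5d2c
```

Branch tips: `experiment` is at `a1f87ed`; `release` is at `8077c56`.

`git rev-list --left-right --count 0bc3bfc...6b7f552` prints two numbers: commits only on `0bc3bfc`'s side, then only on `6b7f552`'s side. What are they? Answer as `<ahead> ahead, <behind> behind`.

0 ahead, 8 behind

Reachable from 0bc3bfc: {02559b1, 0bc3bfc, 54d5d2c}.
Reachable from 6b7f552: {02559b1, 0bc3bfc, 54d5d2c, 6b7f552, 6fab3c2, 782fed6, a041218, a9c94a7, cbd8114, da9f2a4, e8034e0}.
Only in 0bc3bfc's history (ahead): {} — 0.
Only in 6b7f552's history (behind): {6b7f552, 6fab3c2, 782fed6, a041218, a9c94a7, cbd8114, da9f2a4, e8034e0} — 8.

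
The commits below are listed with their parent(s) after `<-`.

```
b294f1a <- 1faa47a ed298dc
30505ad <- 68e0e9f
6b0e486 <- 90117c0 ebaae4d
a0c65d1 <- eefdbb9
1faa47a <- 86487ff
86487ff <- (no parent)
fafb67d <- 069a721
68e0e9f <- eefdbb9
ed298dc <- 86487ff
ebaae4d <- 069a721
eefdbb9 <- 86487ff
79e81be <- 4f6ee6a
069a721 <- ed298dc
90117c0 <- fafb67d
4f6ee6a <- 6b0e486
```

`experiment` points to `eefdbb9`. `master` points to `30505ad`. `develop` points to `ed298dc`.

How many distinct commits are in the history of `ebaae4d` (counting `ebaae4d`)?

Walking parent pointers from ebaae4d: reachable set = {069a721, 86487ff, ebaae4d, ed298dc}.
That is 4 commits.

4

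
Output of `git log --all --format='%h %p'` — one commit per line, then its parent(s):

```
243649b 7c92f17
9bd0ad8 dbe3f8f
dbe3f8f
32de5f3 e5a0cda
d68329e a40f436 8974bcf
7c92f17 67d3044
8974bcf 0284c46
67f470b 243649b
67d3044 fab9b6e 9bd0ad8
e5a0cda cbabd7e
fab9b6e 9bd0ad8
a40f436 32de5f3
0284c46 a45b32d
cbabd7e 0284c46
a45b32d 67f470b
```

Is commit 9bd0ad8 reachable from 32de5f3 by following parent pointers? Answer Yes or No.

Ancestors of 32de5f3 (commits reachable by following parents): {0284c46, 243649b, 32de5f3, 67d3044, 67f470b, 7c92f17, 9bd0ad8, a45b32d, cbabd7e, dbe3f8f, e5a0cda, fab9b6e}.
9bd0ad8 is in that set, so it is an ancestor of 32de5f3.

Yes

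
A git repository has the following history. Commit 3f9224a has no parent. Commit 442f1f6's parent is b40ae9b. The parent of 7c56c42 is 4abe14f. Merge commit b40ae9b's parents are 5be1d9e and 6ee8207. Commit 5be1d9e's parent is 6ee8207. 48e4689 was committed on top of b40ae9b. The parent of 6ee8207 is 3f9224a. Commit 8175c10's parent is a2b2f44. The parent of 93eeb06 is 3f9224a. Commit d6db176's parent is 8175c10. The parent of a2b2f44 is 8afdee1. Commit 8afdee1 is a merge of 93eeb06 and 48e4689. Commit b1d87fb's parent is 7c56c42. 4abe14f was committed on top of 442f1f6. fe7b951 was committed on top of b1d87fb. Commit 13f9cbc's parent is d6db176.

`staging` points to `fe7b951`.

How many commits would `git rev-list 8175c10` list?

Walking parent pointers from 8175c10: reachable set = {3f9224a, 48e4689, 5be1d9e, 6ee8207, 8175c10, 8afdee1, 93eeb06, a2b2f44, b40ae9b}.
That is 9 commits.

9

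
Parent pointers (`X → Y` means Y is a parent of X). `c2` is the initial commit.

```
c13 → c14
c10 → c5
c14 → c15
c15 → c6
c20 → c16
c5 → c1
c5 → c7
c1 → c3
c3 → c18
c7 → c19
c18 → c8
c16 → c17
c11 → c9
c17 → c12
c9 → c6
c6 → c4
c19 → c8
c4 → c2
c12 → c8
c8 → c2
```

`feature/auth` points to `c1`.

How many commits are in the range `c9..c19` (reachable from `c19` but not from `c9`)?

2

Reachable from c19: {c19, c2, c8}.
Reachable from c9: {c2, c4, c6, c9}.
In c19's history but not c9's: {c19, c8} — 2 commits.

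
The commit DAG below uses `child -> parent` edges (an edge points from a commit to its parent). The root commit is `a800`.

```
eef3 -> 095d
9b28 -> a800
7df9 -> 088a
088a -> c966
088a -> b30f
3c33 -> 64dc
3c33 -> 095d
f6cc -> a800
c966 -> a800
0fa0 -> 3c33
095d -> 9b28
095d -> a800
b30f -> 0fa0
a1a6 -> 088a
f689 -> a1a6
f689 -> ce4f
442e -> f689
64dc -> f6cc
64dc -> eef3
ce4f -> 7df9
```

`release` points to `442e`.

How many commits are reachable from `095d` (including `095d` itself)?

3

Walking parent pointers from 095d: reachable set = {095d, 9b28, a800}.
That is 3 commits.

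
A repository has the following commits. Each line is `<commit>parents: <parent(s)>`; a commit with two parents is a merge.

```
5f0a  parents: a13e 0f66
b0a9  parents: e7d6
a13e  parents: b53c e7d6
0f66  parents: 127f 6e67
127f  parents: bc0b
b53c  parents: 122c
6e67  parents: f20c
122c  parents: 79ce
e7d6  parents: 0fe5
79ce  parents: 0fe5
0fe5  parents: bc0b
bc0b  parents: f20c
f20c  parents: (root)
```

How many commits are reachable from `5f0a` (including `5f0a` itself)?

12

Walking parent pointers from 5f0a: reachable set = {0f66, 0fe5, 122c, 127f, 5f0a, 6e67, 79ce, a13e, b53c, bc0b, e7d6, f20c}.
That is 12 commits.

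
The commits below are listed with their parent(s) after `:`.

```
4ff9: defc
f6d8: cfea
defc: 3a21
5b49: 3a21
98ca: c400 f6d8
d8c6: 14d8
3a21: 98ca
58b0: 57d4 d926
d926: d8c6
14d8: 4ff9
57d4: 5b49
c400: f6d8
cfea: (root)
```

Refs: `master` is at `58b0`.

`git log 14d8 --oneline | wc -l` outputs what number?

Walking parent pointers from 14d8: reachable set = {14d8, 3a21, 4ff9, 98ca, c400, cfea, defc, f6d8}.
That is 8 commits.

8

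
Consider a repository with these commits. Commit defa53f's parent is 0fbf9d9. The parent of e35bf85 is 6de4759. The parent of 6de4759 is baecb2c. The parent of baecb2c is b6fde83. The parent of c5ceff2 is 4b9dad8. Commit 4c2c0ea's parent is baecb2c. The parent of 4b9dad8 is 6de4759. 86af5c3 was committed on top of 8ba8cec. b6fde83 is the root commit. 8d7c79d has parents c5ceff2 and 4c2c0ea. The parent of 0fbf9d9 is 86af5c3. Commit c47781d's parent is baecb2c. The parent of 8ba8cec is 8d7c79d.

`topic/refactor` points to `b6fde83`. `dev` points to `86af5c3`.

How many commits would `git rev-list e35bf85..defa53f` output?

Reachable from defa53f: {0fbf9d9, 4b9dad8, 4c2c0ea, 6de4759, 86af5c3, 8ba8cec, 8d7c79d, b6fde83, baecb2c, c5ceff2, defa53f}.
Reachable from e35bf85: {6de4759, b6fde83, baecb2c, e35bf85}.
In defa53f's history but not e35bf85's: {0fbf9d9, 4b9dad8, 4c2c0ea, 86af5c3, 8ba8cec, 8d7c79d, c5ceff2, defa53f} — 8 commits.

8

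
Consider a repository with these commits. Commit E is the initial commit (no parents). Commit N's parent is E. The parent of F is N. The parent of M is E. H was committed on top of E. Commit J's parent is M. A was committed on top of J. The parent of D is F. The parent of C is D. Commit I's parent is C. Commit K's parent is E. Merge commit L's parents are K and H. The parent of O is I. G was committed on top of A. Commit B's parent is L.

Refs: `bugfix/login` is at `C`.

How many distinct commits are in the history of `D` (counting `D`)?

Walking parent pointers from D: reachable set = {D, E, F, N}.
That is 4 commits.

4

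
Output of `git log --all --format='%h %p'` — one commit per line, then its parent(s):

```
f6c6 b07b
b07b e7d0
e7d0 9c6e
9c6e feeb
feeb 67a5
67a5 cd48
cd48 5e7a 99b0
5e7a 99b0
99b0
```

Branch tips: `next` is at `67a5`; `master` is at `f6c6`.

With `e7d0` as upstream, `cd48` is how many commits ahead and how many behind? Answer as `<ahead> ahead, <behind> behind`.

0 ahead, 4 behind

Reachable from cd48: {5e7a, 99b0, cd48}.
Reachable from e7d0: {5e7a, 67a5, 99b0, 9c6e, cd48, e7d0, feeb}.
Only in cd48's history (ahead): {} — 0.
Only in e7d0's history (behind): {67a5, 9c6e, e7d0, feeb} — 4.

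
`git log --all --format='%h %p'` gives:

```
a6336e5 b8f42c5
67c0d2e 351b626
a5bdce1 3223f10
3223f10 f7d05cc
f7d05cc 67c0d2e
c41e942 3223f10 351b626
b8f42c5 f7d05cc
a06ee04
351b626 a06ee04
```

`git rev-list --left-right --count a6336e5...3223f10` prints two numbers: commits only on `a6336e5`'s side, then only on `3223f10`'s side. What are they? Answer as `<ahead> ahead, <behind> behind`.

Reachable from a6336e5: {351b626, 67c0d2e, a06ee04, a6336e5, b8f42c5, f7d05cc}.
Reachable from 3223f10: {3223f10, 351b626, 67c0d2e, a06ee04, f7d05cc}.
Only in a6336e5's history (ahead): {a6336e5, b8f42c5} — 2.
Only in 3223f10's history (behind): {3223f10} — 1.

2 ahead, 1 behind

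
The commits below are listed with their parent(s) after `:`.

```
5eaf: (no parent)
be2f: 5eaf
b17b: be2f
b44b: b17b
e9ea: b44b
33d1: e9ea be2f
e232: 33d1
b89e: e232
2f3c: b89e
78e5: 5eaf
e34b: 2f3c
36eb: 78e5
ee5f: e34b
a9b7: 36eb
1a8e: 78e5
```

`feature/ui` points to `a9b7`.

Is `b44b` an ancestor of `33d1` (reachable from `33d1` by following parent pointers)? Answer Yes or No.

Yes

Ancestors of 33d1 (commits reachable by following parents): {33d1, 5eaf, b17b, b44b, be2f, e9ea}.
b44b is in that set, so it is an ancestor of 33d1.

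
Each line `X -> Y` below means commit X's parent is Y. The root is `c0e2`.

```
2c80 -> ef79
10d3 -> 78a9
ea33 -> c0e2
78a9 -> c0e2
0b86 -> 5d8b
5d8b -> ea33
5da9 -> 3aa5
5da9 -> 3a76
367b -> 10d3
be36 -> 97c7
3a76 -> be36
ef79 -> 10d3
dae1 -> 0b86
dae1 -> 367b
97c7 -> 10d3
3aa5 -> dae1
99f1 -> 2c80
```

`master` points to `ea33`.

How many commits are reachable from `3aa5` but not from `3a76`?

Reachable from 3aa5: {0b86, 10d3, 367b, 3aa5, 5d8b, 78a9, c0e2, dae1, ea33}.
Reachable from 3a76: {10d3, 3a76, 78a9, 97c7, be36, c0e2}.
In 3aa5's history but not 3a76's: {0b86, 367b, 3aa5, 5d8b, dae1, ea33} — 6 commits.

6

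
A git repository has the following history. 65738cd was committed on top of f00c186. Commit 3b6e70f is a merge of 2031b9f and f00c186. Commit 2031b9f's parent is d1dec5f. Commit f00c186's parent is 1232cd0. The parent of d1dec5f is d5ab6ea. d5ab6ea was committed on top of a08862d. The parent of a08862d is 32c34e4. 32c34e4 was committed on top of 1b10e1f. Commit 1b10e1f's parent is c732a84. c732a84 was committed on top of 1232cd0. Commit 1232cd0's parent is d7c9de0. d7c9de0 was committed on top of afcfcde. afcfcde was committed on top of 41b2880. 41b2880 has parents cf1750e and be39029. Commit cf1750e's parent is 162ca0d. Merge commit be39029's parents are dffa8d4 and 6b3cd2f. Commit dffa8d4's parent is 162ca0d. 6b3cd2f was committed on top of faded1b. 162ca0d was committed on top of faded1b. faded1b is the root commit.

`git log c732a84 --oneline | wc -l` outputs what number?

11

Walking parent pointers from c732a84: reachable set = {1232cd0, 162ca0d, 41b2880, 6b3cd2f, afcfcde, be39029, c732a84, cf1750e, d7c9de0, dffa8d4, faded1b}.
That is 11 commits.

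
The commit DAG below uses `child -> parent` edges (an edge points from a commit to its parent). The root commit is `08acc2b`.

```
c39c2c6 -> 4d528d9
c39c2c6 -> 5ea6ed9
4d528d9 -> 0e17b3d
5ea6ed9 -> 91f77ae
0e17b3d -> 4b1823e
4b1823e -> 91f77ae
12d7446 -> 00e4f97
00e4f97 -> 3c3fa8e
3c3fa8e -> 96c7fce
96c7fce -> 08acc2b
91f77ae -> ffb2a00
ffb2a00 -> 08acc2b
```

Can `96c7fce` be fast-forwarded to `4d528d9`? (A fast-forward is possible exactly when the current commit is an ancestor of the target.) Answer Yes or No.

A fast-forward from 96c7fce to 4d528d9 is possible iff 96c7fce is an ancestor of 4d528d9.
Ancestors of 4d528d9: {08acc2b, 0e17b3d, 4b1823e, 4d528d9, 91f77ae, ffb2a00}.
96c7fce is not among them, so fast-forward is not possible.

No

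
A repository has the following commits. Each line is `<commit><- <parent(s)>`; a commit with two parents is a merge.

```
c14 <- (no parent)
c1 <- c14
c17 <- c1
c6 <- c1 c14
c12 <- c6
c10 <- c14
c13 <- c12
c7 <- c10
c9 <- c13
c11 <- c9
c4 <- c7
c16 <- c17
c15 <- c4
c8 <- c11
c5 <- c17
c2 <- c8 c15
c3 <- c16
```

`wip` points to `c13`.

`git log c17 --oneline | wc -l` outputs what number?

3

Walking parent pointers from c17: reachable set = {c1, c14, c17}.
That is 3 commits.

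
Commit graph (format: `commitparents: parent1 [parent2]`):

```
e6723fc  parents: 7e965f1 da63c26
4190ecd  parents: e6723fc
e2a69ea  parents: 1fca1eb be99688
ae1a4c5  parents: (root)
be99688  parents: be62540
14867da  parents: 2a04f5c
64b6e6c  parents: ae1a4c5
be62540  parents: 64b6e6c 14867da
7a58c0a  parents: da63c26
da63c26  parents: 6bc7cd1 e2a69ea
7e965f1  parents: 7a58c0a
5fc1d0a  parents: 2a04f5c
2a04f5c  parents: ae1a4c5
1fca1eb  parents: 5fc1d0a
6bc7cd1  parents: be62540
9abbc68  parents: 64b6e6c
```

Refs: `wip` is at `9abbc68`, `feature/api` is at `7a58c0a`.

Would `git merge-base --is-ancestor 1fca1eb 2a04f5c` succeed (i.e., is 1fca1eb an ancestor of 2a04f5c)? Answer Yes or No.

Ancestors of 2a04f5c: {2a04f5c, ae1a4c5}.
1fca1eb is not in that set, so it is not an ancestor of 2a04f5c.

No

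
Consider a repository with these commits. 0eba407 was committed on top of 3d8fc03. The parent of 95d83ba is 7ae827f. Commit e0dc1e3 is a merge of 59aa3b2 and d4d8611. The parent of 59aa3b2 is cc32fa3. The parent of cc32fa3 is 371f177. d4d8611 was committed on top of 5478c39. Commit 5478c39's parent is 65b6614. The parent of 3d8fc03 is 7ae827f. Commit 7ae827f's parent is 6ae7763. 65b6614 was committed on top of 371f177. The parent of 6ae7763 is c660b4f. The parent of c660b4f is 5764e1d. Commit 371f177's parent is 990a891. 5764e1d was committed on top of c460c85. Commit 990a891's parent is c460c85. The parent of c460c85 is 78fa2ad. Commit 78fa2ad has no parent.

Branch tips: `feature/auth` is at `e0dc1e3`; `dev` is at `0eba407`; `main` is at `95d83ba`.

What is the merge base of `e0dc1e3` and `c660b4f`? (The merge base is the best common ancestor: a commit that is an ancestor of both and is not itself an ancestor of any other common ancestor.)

c460c85

Ancestors of e0dc1e3: {371f177, 5478c39, 59aa3b2, 65b6614, 78fa2ad, 990a891, c460c85, cc32fa3, d4d8611, e0dc1e3}.
Ancestors of c660b4f: {5764e1d, 78fa2ad, c460c85, c660b4f}.
Common ancestors: {78fa2ad, c460c85}.
Among these, c460c85 is not an ancestor of any other common ancestor — it is the merge base.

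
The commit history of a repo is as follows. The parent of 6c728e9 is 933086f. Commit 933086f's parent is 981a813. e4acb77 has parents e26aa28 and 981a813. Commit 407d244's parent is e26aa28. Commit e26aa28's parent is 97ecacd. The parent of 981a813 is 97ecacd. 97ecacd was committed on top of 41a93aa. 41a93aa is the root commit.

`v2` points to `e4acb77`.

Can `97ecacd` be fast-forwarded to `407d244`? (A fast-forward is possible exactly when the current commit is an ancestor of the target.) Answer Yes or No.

Yes

A fast-forward from 97ecacd to 407d244 is possible iff 97ecacd is an ancestor of 407d244.
Ancestors of 407d244: {407d244, 41a93aa, 97ecacd, e26aa28}.
97ecacd is among them, so fast-forward is possible.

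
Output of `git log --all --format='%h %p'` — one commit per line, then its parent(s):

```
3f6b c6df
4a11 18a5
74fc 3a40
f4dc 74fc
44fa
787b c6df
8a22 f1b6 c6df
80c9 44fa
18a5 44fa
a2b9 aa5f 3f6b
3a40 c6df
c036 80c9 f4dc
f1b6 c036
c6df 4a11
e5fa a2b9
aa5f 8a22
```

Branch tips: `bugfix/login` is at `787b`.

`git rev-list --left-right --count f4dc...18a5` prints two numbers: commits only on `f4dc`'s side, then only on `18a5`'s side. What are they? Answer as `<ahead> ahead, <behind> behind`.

5 ahead, 0 behind

Reachable from f4dc: {18a5, 3a40, 44fa, 4a11, 74fc, c6df, f4dc}.
Reachable from 18a5: {18a5, 44fa}.
Only in f4dc's history (ahead): {3a40, 4a11, 74fc, c6df, f4dc} — 5.
Only in 18a5's history (behind): {} — 0.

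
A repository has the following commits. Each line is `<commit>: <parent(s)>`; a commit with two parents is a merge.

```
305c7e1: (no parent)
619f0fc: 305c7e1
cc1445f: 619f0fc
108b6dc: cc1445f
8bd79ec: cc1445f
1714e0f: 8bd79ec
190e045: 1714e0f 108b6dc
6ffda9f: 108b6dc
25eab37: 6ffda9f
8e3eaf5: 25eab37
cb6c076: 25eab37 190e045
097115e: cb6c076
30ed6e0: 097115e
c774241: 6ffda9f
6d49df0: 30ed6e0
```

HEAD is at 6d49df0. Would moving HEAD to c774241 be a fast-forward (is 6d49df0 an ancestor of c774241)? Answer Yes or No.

A fast-forward from 6d49df0 to c774241 is possible iff 6d49df0 is an ancestor of c774241.
Ancestors of c774241: {108b6dc, 305c7e1, 619f0fc, 6ffda9f, c774241, cc1445f}.
6d49df0 is not among them, so fast-forward is not possible.

No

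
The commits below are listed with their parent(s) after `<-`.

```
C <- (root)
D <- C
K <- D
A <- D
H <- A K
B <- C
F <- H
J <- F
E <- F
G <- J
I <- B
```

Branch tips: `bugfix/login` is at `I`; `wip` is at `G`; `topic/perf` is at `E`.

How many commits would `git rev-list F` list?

6

Walking parent pointers from F: reachable set = {A, C, D, F, H, K}.
That is 6 commits.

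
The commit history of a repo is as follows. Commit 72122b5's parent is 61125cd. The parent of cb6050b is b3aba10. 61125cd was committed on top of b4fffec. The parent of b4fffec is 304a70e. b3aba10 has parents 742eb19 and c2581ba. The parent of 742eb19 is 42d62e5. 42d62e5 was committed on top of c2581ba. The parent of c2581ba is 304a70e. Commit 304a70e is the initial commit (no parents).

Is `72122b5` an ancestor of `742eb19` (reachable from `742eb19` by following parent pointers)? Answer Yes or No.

No

Ancestors of 742eb19: {304a70e, 42d62e5, 742eb19, c2581ba}.
72122b5 is not in that set, so it is not an ancestor of 742eb19.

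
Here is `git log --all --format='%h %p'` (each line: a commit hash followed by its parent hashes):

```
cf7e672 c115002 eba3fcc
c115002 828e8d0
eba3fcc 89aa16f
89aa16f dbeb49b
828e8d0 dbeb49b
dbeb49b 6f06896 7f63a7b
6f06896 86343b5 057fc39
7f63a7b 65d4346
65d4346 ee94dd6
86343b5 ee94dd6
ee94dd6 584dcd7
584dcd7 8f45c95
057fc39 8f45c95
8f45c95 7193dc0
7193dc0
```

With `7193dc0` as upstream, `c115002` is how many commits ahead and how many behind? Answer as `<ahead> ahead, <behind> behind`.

11 ahead, 0 behind

Reachable from c115002: {057fc39, 584dcd7, 65d4346, 6f06896, 7193dc0, 7f63a7b, 828e8d0, 86343b5, 8f45c95, c115002, dbeb49b, ee94dd6}.
Reachable from 7193dc0: {7193dc0}.
Only in c115002's history (ahead): {057fc39, 584dcd7, 65d4346, 6f06896, 7f63a7b, 828e8d0, 86343b5, 8f45c95, c115002, dbeb49b, ee94dd6} — 11.
Only in 7193dc0's history (behind): {} — 0.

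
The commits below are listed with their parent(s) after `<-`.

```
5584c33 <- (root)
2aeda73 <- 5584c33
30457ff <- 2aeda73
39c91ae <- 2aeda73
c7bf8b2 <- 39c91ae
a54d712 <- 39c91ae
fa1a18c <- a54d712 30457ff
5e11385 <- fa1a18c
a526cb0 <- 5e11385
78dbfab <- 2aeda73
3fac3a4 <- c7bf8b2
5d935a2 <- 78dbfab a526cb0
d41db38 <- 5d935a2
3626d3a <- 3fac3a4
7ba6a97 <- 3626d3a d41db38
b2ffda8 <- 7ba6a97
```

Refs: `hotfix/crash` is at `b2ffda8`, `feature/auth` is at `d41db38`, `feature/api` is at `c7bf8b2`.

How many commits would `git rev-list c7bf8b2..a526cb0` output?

5

Reachable from a526cb0: {2aeda73, 30457ff, 39c91ae, 5584c33, 5e11385, a526cb0, a54d712, fa1a18c}.
Reachable from c7bf8b2: {2aeda73, 39c91ae, 5584c33, c7bf8b2}.
In a526cb0's history but not c7bf8b2's: {30457ff, 5e11385, a526cb0, a54d712, fa1a18c} — 5 commits.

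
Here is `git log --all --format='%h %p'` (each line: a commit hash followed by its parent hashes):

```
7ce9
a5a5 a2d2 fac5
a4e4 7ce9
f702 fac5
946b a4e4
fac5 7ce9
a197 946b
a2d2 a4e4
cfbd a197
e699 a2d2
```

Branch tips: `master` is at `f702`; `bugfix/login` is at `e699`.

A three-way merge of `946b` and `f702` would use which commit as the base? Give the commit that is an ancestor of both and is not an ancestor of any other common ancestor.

7ce9

Ancestors of 946b: {7ce9, 946b, a4e4}.
Ancestors of f702: {7ce9, f702, fac5}.
Common ancestors: {7ce9}.
The only common ancestor is 7ce9, so it is the merge base.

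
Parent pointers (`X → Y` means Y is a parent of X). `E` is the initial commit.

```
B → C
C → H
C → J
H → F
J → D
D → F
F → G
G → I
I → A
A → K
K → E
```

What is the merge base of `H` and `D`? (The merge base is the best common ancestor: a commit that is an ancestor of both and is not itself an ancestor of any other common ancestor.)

Ancestors of H: {A, E, F, G, H, I, K}.
Ancestors of D: {A, D, E, F, G, I, K}.
Common ancestors: {A, E, F, G, I, K}.
Among these, F is not an ancestor of any other common ancestor — it is the merge base.

F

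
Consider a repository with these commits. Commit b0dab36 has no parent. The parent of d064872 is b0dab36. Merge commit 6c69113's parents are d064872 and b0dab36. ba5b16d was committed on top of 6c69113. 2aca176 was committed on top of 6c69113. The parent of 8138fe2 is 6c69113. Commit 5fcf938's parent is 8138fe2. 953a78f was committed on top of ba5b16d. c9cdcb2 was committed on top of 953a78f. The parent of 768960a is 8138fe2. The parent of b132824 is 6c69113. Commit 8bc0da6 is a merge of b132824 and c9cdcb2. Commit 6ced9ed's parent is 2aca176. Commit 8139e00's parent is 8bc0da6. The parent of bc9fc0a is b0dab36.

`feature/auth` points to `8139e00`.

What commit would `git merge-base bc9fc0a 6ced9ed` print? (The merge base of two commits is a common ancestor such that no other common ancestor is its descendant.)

Ancestors of bc9fc0a: {b0dab36, bc9fc0a}.
Ancestors of 6ced9ed: {2aca176, 6c69113, 6ced9ed, b0dab36, d064872}.
Common ancestors: {b0dab36}.
The only common ancestor is b0dab36, so it is the merge base.

b0dab36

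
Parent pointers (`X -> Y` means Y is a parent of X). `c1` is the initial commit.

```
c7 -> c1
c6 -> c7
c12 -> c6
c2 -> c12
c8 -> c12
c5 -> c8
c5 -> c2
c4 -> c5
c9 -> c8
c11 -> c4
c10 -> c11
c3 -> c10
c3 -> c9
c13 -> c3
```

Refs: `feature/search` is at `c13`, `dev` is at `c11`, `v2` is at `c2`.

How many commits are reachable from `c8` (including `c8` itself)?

5

Walking parent pointers from c8: reachable set = {c1, c12, c6, c7, c8}.
That is 5 commits.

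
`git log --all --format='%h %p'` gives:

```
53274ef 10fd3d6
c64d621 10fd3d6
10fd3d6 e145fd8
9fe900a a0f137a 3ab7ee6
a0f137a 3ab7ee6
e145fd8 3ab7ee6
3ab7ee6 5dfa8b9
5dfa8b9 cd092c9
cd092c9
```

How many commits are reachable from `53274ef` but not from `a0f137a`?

3

Reachable from 53274ef: {10fd3d6, 3ab7ee6, 53274ef, 5dfa8b9, cd092c9, e145fd8}.
Reachable from a0f137a: {3ab7ee6, 5dfa8b9, a0f137a, cd092c9}.
In 53274ef's history but not a0f137a's: {10fd3d6, 53274ef, e145fd8} — 3 commits.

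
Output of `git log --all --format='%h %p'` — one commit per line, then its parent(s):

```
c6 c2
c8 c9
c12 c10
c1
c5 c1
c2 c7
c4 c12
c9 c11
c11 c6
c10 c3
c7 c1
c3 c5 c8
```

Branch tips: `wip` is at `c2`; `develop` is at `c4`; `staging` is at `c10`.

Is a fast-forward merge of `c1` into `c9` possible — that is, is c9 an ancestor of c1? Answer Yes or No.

A fast-forward from c9 to c1 is possible iff c9 is an ancestor of c1.
Ancestors of c1: {c1}.
c9 is not among them, so fast-forward is not possible.

No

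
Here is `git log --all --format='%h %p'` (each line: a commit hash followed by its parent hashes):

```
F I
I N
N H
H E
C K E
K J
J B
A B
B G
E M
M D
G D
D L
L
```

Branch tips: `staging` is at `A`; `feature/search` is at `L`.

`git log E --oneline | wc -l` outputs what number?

Walking parent pointers from E: reachable set = {D, E, L, M}.
That is 4 commits.

4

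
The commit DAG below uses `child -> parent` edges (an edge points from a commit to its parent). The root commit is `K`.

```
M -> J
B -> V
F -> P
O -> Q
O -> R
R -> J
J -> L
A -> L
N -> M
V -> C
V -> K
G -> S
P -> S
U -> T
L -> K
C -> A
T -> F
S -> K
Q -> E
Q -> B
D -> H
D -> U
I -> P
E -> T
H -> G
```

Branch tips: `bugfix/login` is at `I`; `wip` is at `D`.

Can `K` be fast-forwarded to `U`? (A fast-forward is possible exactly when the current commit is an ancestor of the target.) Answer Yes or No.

A fast-forward from K to U is possible iff K is an ancestor of U.
Ancestors of U: {F, K, P, S, T, U}.
K is among them, so fast-forward is possible.

Yes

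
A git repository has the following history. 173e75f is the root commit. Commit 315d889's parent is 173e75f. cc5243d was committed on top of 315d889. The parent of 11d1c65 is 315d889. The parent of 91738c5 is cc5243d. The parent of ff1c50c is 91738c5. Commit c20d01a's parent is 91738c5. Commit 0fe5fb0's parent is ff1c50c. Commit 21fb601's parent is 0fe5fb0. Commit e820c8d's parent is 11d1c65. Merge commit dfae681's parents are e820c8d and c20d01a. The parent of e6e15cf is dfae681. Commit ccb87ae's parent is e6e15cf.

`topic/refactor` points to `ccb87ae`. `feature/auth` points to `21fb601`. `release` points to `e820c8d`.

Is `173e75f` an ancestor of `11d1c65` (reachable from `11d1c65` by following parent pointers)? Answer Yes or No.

Yes

Ancestors of 11d1c65 (commits reachable by following parents): {11d1c65, 173e75f, 315d889}.
173e75f is in that set, so it is an ancestor of 11d1c65.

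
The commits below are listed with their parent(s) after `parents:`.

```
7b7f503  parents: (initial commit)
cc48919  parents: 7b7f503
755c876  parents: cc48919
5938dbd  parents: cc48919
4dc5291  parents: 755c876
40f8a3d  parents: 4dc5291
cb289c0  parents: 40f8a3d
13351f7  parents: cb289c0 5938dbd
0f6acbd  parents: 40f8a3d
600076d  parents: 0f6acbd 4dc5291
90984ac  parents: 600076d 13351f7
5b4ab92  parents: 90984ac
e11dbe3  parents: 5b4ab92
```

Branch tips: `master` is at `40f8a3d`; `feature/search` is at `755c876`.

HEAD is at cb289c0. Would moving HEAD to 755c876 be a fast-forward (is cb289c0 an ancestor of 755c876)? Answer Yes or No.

No

A fast-forward from cb289c0 to 755c876 is possible iff cb289c0 is an ancestor of 755c876.
Ancestors of 755c876: {755c876, 7b7f503, cc48919}.
cb289c0 is not among them, so fast-forward is not possible.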